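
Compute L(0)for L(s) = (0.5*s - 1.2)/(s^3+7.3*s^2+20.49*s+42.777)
DC gain = L(0) = num(0)/den(0) = -1.2/42.777 = -0.02805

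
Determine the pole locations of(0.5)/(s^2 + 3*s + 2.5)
Set denominator = 0: s^2 + 3*s + 2.5 = 0 → Poles: -1.5 + 0.5j, -1.5 - 0.5j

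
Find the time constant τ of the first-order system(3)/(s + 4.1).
First-order system: τ = -1/pole. Pole = -4.1. τ = -1/(-4.1) = 0.2439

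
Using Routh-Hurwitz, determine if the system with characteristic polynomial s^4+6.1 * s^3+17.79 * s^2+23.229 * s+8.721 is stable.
Routh array:
s^4: [1, 17.79, 8.721]; s^3: [6.1, 23.229]; s^2: [13.982, 8.721]; s^1: [19.4242]; s^0: [8.721]
First column: [1, 6.1, 13.982, 19.4242, 8.721]. Sign changes = 0.
Yes, stable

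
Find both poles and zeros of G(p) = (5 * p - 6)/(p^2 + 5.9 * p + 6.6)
Set denominator = 0: p^2 + 5.9*p + 6.6 = (p + 4.4)(p + 1.5) = 0 → Poles: -1.5, -4.4
Set numerator = 0: 5*p - 6 = 0 → Zeros: 1.2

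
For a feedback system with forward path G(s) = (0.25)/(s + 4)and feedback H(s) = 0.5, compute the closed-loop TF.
Closed-loop T = G/(1+GH).
Numerator: G_num * H_den = 0.25.
Denominator: G_den * H_den + G_num * H_num = (s + 4) + (0.125) = s + 4.125.
T(s) = (0.25)/(s + 4.125)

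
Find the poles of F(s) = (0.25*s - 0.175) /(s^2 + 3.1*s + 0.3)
Set denominator = 0: s^2 + 3.1*s + 0.3 = (s + 0.1)(s + 3) = 0 → Poles: -0.1, -3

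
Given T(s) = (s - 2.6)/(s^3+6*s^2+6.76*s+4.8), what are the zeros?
Set numerator = 0: s - 2.6 = 0 → Zeros: 2.6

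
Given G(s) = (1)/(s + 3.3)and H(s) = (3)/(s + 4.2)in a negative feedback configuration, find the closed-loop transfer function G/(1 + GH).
Closed-loop T = G/(1+GH).
Numerator: G_num * H_den = s + 4.2.
Denominator: G_den * H_den + G_num * H_num = (s^2 + 7.5*s + 13.86) + (3) = s^2 + 7.5*s + 16.86.
T(s) = (s + 4.2)/(s^2 + 7.5*s + 16.86)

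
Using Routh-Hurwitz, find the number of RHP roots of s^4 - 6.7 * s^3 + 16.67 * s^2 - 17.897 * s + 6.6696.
Routh array:
s^4: [1, 16.67, 6.6696]; s^3: [-6.7, -17.897]; s^2: [13.9988, 6.6696]; s^1: [-14.7048]; s^0: [6.6696]
First column: [1, -6.7, 13.9988, -14.7048, 6.6696]. Sign changes = RHP roots = 4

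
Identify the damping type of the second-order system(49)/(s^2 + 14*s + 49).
Standard form: ωn²/(s²+2ζωn·s+ωn²) gives ωn=7, ζ=1.
Critically damped (ζ = 1)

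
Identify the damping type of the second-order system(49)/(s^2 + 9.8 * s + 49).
Standard form: ωn²/(s²+2ζωn·s+ωn²) gives ωn=7, ζ=0.7.
Underdamped (ζ = 0.7 < 1)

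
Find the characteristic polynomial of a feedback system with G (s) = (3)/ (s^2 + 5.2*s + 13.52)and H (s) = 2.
Characteristic poly = G_den * H_den + G_num * H_num = (s^2 + 5.2*s + 13.52) + (6) = s^2 + 5.2*s + 19.52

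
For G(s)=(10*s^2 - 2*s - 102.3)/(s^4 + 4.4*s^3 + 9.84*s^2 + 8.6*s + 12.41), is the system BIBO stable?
Denominator: s^4 + 4.4*s^3 + 9.84*s^2 + 8.6*s + 12.41 = (s^2 + 4.2*s + 7.3)(s^2 + 0.2*s + 1.7). Poles: -0.1 + 1.3j, -0.1 - 1.3j, -2.1 + 1.7j, -2.1 - 1.7j. All Re(p)<0: Yes (stable)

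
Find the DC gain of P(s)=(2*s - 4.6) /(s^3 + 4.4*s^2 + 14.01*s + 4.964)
DC gain = P(0) = num(0)/den(0) = -4.6/4.964 = -0.9267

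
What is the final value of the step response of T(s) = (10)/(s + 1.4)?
FVT: lim_{t→∞} y(t) = lim_{s→0} s*Y(s) where Y(s) = T(s)/s.
= lim_{s→0} T(s) = T(0) = num(0)/den(0) = 10/1.4 = 7.143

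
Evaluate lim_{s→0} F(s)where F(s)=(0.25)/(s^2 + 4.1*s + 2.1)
DC gain = F(0) = num(0)/den(0) = 0.25/2.1 = 0.119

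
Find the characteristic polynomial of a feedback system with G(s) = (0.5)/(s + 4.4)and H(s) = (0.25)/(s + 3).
Characteristic poly = G_den * H_den + G_num * H_num = (s^2 + 7.4*s + 13.2) + (0.125) = s^2 + 7.4*s + 13.325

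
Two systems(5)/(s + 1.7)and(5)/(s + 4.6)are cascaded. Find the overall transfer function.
Series: H = H₁ · H₂ = (n₁·n₂)/(d₁·d₂).
Num: n₁·n₂ = 25. Den: d₁·d₂ = s^2 + 6.3*s + 7.82.
H(s) = (25)/(s^2 + 6.3*s + 7.82)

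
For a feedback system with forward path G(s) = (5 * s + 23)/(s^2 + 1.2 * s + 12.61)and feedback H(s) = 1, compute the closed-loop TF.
Closed-loop T = G/(1+GH).
Numerator: G_num * H_den = 5*s + 23.
Denominator: G_den * H_den + G_num * H_num = (s^2 + 1.2*s + 12.61) + (5*s + 23) = s^2 + 6.2*s + 35.61.
T(s) = (5*s + 23)/(s^2 + 6.2*s + 35.61)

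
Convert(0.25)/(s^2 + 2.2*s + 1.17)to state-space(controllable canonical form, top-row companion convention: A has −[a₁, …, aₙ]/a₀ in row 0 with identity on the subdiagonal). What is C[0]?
Reachable canonical form: C = numerator coefficients (right-aligned, zero-padded to length n).
num = 0.25, C = [[0, 0.25]].
C[0] = 0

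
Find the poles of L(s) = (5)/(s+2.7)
Set denominator = 0: s + 2.7 = 0 → Poles: -2.7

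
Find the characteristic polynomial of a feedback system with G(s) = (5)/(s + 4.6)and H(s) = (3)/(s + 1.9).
Characteristic poly = G_den * H_den + G_num * H_num = (s^2 + 6.5*s + 8.74) + (15) = s^2 + 6.5*s + 23.74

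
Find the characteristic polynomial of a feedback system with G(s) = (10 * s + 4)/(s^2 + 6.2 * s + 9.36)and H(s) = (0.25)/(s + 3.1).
Characteristic poly = G_den * H_den + G_num * H_num = (s^3 + 9.3*s^2 + 28.58*s + 29.016) + (2.5*s + 1) = s^3 + 9.3*s^2 + 31.08*s + 30.016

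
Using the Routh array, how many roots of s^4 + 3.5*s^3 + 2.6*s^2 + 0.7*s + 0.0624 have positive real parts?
Routh array:
s^4: [1, 2.6, 0.0624]; s^3: [3.5, 0.7]; s^2: [2.4, 0.0624]; s^1: [0.609]; s^0: [0.0624]
First column: [1, 3.5, 2.4, 0.609, 0.0624]. Sign changes = RHP roots = 0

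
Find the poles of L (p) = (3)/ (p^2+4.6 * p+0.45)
Set denominator = 0: p^2 + 4.6*p + 0.45 = (p + 4.5)(p + 0.1) = 0 → Poles: -0.1, -4.5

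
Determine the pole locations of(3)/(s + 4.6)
Set denominator = 0: s + 4.6 = 0 → Poles: -4.6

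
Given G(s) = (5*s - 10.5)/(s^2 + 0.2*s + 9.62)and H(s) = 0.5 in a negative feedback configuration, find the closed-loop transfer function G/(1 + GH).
Closed-loop T = G/(1+GH).
Numerator: G_num * H_den = 5*s - 10.5.
Denominator: G_den * H_den + G_num * H_num = (s^2 + 0.2*s + 9.62) + (2.5*s - 5.25) = s^2 + 2.7*s + 4.37.
T(s) = (5*s - 10.5)/(s^2 + 2.7*s + 4.37)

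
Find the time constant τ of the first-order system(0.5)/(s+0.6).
First-order system: τ = -1/pole. Pole = -0.6. τ = -1/(-0.6) = 1.667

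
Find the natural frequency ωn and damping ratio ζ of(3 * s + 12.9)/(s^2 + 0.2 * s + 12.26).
Underdamped: complex pole -0.1 + 3.5j. ωn = |pole| = 3.501, ζ = -Re(pole)/ωn = 0.02856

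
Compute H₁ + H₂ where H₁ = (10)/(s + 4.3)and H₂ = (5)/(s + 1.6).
Parallel: H = H₁ + H₂ = (n₁·d₂ + n₂·d₁)/(d₁·d₂).
n₁·d₂ = 10*s + 16. n₂·d₁ = 5*s + 21.5. Sum = 15*s + 37.5. d₁·d₂ = s^2 + 5.9*s + 6.88.
H(s) = (15*s + 37.5)/(s^2 + 5.9*s + 6.88)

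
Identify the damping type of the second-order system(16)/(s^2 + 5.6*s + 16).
Standard form: ωn²/(s²+2ζωn·s+ωn²) gives ωn=4, ζ=0.7.
Underdamped (ζ = 0.7 < 1)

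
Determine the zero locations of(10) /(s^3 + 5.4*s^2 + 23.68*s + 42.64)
Numerator is a nonzero constant (10) → Zeros: none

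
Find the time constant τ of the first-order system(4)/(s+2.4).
First-order system: τ = -1/pole. Pole = -2.4. τ = -1/(-2.4) = 0.4167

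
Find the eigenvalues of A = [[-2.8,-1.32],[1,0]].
Eigenvalues solve det(λI - A) = 0.
Characteristic polynomial: λ^2 + 2.8*λ + 1.32 = 0.
Factor: (λ + 0.6)(λ + 2.2) = 0.
Roots: -0.6, -2.2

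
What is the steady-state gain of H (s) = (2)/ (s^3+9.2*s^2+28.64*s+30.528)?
DC gain = H(0) = num(0)/den(0) = 2/30.528 = 0.06551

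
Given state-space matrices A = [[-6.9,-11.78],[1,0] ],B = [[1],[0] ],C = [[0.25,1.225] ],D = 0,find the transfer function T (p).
T(p) = C(pI - A)⁻¹B + D.
Characteristic polynomial det(pI - A) = p^2 + 6.9*p + 11.78.
Numerator from C·adj(pI-A)·B + D·det(pI-A) = 0.25*p + 1.225.
T(p) = (0.25*p + 1.225)/(p^2 + 6.9*p + 11.78)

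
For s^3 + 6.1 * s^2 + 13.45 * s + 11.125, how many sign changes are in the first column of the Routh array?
Routh array:
s^3: [1, 13.45]; s^2: [6.1, 11.125]; s^1: [11.6262]; s^0: [11.125]
First column: [1, 6.1, 11.6262, 11.125]. Sign changes = 0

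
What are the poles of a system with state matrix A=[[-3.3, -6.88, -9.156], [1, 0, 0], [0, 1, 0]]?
Eigenvalues solve det(λI - A) = 0.
Characteristic polynomial: λ^3 + 3.3*λ^2 + 6.88*λ + 9.156 = 0.
Factor: (λ + 2.1)(λ^2 + 1.2*λ + 4.36) = 0.
Roots: -0.6 + 2j, -0.6 - 2j, -2.1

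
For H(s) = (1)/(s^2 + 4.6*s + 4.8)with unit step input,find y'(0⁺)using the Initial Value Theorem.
IVT: y'(0⁺) = lim_{s→∞} s²·Y(s) = lim_{s→∞} s·H(s).
deg(num) = 0, deg(den) = 2, relative degree = 2 ≥ 2, so s·H(s) → 0. Initial slope = 0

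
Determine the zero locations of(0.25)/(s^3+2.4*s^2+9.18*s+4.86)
Numerator is a nonzero constant (0.25) → Zeros: none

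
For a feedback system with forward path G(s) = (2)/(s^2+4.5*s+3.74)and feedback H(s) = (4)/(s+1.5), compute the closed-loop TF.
Closed-loop T = G/(1+GH).
Numerator: G_num * H_den = 2*s + 3.
Denominator: G_den * H_den + G_num * H_num = (s^3 + 6*s^2 + 10.49*s + 5.61) + (8) = s^3 + 6*s^2 + 10.49*s + 13.61.
T(s) = (2*s + 3)/(s^3 + 6*s^2 + 10.49*s + 13.61)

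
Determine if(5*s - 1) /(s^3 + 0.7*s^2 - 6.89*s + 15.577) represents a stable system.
Denominator: s^3 + 0.7*s^2 - 6.89*s + 15.577 = (s + 3.7)(s^2 - 3*s + 4.21). Poles: -3.7, 1.5 + 1.4j, 1.5 - 1.4j. All Re(p)<0: No (unstable)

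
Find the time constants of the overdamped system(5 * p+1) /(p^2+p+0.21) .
Overdamped: real poles at -0.7, -0.3. τ = -1/pole → τ₁ = 1.429, τ₂ = 3.333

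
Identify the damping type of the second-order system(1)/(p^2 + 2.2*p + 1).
Standard form: ωn²/(p²+2ζωn·p+ωn²) gives ωn=1, ζ=1.1.
Overdamped (ζ = 1.1 > 1)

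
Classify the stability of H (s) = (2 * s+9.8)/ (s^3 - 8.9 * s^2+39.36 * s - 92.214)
Denominator: s^3 - 8.9*s^2 + 39.36*s - 92.214 = (s - 4.7)(s^2 - 4.2*s + 19.62). Poles: 2.1 + 3.9j, 2.1 - 3.9j, 4.7. Unstable (3 pole(s) in RHP)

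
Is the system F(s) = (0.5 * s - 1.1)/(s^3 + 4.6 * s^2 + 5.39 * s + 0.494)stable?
Denominator: s^3 + 4.6*s^2 + 5.39*s + 0.494 = (s + 2.6)(s + 1.9)(s + 0.1). Poles: -0.1, -1.9, -2.6. All Re(p)<0: Yes (stable)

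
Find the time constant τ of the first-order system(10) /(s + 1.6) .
First-order system: τ = -1/pole. Pole = -1.6. τ = -1/(-1.6) = 0.625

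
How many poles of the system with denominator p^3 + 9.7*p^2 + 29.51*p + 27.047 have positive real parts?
p^3 + 9.7*p^2 + 29.51*p + 27.047 = (p + 4.3)(p + 3.7)(p + 1.7). Poles: -1.7, -3.7, -4.3. RHP poles (Re>0): 0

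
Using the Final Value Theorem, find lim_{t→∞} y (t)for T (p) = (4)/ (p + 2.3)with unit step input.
FVT: lim_{t→∞} y(t) = lim_{p→0} p*Y(p) where Y(p) = T(p)/p.
= lim_{p→0} T(p) = T(0) = num(0)/den(0) = 4/2.3 = 1.739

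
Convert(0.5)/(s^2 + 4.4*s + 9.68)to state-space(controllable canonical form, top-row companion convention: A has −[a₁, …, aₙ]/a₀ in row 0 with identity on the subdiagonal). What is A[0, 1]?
Reachable canonical form for den = s^2 + 4.4*s + 9.68: top row of A = -[a₁,a₂,...,aₙ]/a₀, ones on the subdiagonal, zeros elsewhere.
A = [[-4.4, -9.68], [1, 0]].
A[0,1] = -9.68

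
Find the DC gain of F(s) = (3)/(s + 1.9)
DC gain = F(0) = num(0)/den(0) = 3/1.9 = 1.579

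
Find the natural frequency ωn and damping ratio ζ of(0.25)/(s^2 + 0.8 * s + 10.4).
Underdamped: complex pole -0.4 + 3.2j. ωn = |pole| = 3.225, ζ = -Re(pole)/ωn = 0.124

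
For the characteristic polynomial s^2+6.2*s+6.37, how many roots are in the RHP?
s^2 + 6.2*s + 6.37 = (s + 4.9)(s + 1.3). Poles: -1.3, -4.9. RHP poles (Re>0): 0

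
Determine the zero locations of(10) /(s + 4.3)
Numerator is a nonzero constant (10) → Zeros: none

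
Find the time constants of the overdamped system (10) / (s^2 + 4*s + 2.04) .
Overdamped: real poles at -3.4, -0.6. τ = -1/pole → τ₁ = 0.2941, τ₂ = 1.667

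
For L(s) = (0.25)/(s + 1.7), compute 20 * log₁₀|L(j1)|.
Substitute s = j*1: L(j1) = 0.109254 - 0.0642674j.
|L(j1)| = sqrt(Re² + Im²) = 0.1268.
20*log₁₀(0.1268) = -17.94 dB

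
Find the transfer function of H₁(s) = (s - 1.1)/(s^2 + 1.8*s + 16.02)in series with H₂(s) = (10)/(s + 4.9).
Series: H = H₁ · H₂ = (n₁·n₂)/(d₁·d₂).
Num: n₁·n₂ = 10*s - 11. Den: d₁·d₂ = s^3 + 6.7*s^2 + 24.84*s + 78.498.
H(s) = (10*s - 11)/(s^3 + 6.7*s^2 + 24.84*s + 78.498)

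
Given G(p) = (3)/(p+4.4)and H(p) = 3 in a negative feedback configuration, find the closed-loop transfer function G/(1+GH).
Closed-loop T = G/(1+GH).
Numerator: G_num * H_den = 3.
Denominator: G_den * H_den + G_num * H_num = (p + 4.4) + (9) = p + 13.4.
T(p) = (3)/(p + 13.4)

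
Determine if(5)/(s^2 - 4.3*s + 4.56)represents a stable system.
Denominator: s^2 - 4.3*s + 4.56 = (s - 1.9)(s - 2.4). Poles: 1.9, 2.4. All Re(p)<0: No (unstable)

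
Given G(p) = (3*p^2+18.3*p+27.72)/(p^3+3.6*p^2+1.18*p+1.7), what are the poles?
Set denominator = 0: p^3 + 3.6*p^2 + 1.18*p + 1.7 = (p + 3.4)(p^2 + 0.2*p + 0.5) = 0 → Poles: -0.1 + 0.7j, -0.1 - 0.7j, -3.4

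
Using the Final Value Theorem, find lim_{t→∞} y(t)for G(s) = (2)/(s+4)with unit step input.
FVT: lim_{t→∞} y(t) = lim_{s→0} s*Y(s) where Y(s) = G(s)/s.
= lim_{s→0} G(s) = G(0) = num(0)/den(0) = 2/4 = 0.5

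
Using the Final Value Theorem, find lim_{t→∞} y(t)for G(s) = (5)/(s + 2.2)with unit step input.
FVT: lim_{t→∞} y(t) = lim_{s→0} s*Y(s) where Y(s) = G(s)/s.
= lim_{s→0} G(s) = G(0) = num(0)/den(0) = 5/2.2 = 2.273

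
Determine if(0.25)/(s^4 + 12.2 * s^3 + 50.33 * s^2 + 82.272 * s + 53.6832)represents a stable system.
Denominator: s^4 + 12.2*s^3 + 50.33*s^2 + 82.272*s + 53.6832 = (s + 4.8)(s + 4.8)(s^2 + 2.6*s + 2.33). Poles: -1.3 + 0.8j, -1.3 - 0.8j, -4.8, -4.8. All Re(p)<0: Yes (stable)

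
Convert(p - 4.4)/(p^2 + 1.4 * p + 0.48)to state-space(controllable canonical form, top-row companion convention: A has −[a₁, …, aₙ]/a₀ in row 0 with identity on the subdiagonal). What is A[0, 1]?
Reachable canonical form for den = p^2 + 1.4*p + 0.48: top row of A = -[a₁,a₂,...,aₙ]/a₀, ones on the subdiagonal, zeros elsewhere.
A = [[-1.4, -0.48], [1, 0]].
A[0,1] = -0.48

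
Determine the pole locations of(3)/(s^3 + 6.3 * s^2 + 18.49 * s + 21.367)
Set denominator = 0: s^3 + 6.3*s^2 + 18.49*s + 21.367 = (s + 2.3)(s^2 + 4*s + 9.29) = 0 → Poles: -2 + 2.3j, -2 - 2.3j, -2.3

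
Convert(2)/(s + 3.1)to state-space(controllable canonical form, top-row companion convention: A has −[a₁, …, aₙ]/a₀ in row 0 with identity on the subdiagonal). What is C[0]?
Reachable canonical form: C = numerator coefficients (right-aligned, zero-padded to length n).
num = 2, C = [[2]].
C[0] = 2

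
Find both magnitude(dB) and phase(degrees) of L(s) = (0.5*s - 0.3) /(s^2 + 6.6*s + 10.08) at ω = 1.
Substitute s = j*1: L(j1) = 0.0045712 + 0.0517434j.
|L| = 20*log₁₀(sqrt(Re²+Im²)) = -25.69 dB.
∠L = atan2(Im, Re) = 84.95°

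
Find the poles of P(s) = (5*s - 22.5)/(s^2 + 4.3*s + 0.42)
Set denominator = 0: s^2 + 4.3*s + 0.42 = (s + 4.2)(s + 0.1) = 0 → Poles: -0.1, -4.2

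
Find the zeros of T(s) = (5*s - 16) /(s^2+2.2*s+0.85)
Set numerator = 0: 5*s - 16 = 0 → Zeros: 3.2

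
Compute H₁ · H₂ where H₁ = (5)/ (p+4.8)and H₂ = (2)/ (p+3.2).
Series: H = H₁ · H₂ = (n₁·n₂)/(d₁·d₂).
Num: n₁·n₂ = 10. Den: d₁·d₂ = p^2 + 8*p + 15.36.
H(p) = (10)/(p^2 + 8*p + 15.36)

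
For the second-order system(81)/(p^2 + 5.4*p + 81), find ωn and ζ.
Standard form: ωn²/(p²+2ζωn·p+ωn²).
const=81=ωn² → ωn=9, p coeff=5.4=2ζωn → ζ=0.3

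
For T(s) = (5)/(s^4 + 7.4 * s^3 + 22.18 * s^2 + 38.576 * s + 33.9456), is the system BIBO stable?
Denominator: s^4 + 7.4*s^3 + 22.18*s^2 + 38.576*s + 33.9456 = (s + 3.2)(s + 2.4)(s^2 + 1.8*s + 4.42). Poles: -0.9 + 1.9j, -0.9 - 1.9j, -2.4, -3.2. All Re(p)<0: Yes (stable)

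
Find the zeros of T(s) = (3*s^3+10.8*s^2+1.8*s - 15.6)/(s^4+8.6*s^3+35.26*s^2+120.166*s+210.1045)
Set numerator = 0: 3*s^3 + 10.8*s^2 + 1.8*s - 15.6 = 3*(s + 2.6)(s - 1)(s + 2) = 0 → Zeros: -2, -2.6, 1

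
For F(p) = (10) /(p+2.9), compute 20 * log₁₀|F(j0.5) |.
Substitute p = j*0.5: F(j0.5) = 3.34873 - 0.577367j.
|F(j0.5)| = sqrt(Re² + Im²) = 3.398.
20*log₁₀(3.398) = 10.62 dB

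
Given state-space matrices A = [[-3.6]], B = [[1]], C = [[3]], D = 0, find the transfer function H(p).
H(p) = C(pI - A)⁻¹B + D.
Characteristic polynomial det(pI - A) = p + 3.6.
Numerator from C·adj(pI-A)·B + D·det(pI-A) = 3.
H(p) = (3)/(p + 3.6)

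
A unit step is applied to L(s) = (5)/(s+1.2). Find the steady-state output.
FVT: lim_{t→∞} y(t) = lim_{s→0} s*Y(s) where Y(s) = L(s)/s.
= lim_{s→0} L(s) = L(0) = num(0)/den(0) = 5/1.2 = 4.167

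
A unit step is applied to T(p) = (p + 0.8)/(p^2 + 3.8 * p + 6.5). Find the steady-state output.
FVT: lim_{t→∞} y(t) = lim_{p→0} p*Y(p) where Y(p) = T(p)/p.
= lim_{p→0} T(p) = T(0) = num(0)/den(0) = 0.8/6.5 = 0.1231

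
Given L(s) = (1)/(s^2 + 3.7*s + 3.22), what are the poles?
Set denominator = 0: s^2 + 3.7*s + 3.22 = (s + 1.4)(s + 2.3) = 0 → Poles: -1.4, -2.3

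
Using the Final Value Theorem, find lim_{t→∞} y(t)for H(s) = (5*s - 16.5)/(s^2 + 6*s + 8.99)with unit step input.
FVT: lim_{t→∞} y(t) = lim_{s→0} s*Y(s) where Y(s) = H(s)/s.
= lim_{s→0} H(s) = H(0) = num(0)/den(0) = -16.5/8.99 = -1.835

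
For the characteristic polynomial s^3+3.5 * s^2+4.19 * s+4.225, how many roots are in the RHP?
s^3 + 3.5*s^2 + 4.19*s + 4.225 = (s + 2.5)(s^2 + s + 1.69). Poles: -0.5 + 1.2j, -0.5 - 1.2j, -2.5. RHP poles (Re>0): 0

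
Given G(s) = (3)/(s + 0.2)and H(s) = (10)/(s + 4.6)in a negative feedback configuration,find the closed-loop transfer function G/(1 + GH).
Closed-loop T = G/(1+GH).
Numerator: G_num * H_den = 3*s + 13.8.
Denominator: G_den * H_den + G_num * H_num = (s^2 + 4.8*s + 0.92) + (30) = s^2 + 4.8*s + 30.92.
T(s) = (3*s + 13.8)/(s^2 + 4.8*s + 30.92)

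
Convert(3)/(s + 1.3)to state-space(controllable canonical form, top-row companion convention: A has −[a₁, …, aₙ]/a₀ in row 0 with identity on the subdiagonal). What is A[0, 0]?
Reachable canonical form for den = s + 1.3: top row of A = -[a₁,a₂,...,aₙ]/a₀, ones on the subdiagonal, zeros elsewhere.
A = [[-1.3]].
A[0,0] = -1.3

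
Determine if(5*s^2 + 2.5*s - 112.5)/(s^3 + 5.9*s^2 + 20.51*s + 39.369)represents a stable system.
Denominator: s^3 + 5.9*s^2 + 20.51*s + 39.369 = (s + 3.3)(s^2 + 2.6*s + 11.93). Poles: -1.3 + 3.2j, -1.3 - 3.2j, -3.3. All Re(p)<0: Yes (stable)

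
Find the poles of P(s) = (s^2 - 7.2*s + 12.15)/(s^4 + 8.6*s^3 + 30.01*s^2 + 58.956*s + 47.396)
Set denominator = 0: s^4 + 8.6*s^3 + 30.01*s^2 + 58.956*s + 47.396 = (s + 1.7)(s + 4.1)(s^2 + 2.8*s + 6.8) = 0 → Poles: -1.4 + 2.2j, -1.4 - 2.2j, -1.7, -4.1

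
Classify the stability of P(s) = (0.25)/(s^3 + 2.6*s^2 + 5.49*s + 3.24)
Denominator: s^3 + 2.6*s^2 + 5.49*s + 3.24 = (s + 0.8)(s^2 + 1.8*s + 4.05). Poles: -0.8, -0.9 + 1.8j, -0.9 - 1.8j. Stable (all poles in LHP)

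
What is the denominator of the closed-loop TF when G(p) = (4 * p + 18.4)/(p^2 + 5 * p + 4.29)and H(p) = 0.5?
Characteristic poly = G_den * H_den + G_num * H_num = (p^2 + 5*p + 4.29) + (2*p + 9.2) = p^2 + 7*p + 13.49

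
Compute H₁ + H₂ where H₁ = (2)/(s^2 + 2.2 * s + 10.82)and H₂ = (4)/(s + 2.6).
Parallel: H = H₁ + H₂ = (n₁·d₂ + n₂·d₁)/(d₁·d₂).
n₁·d₂ = 2*s + 5.2. n₂·d₁ = 4*s^2 + 8.8*s + 43.28. Sum = 4*s^2 + 10.8*s + 48.48. d₁·d₂ = s^3 + 4.8*s^2 + 16.54*s + 28.132.
H(s) = (4*s^2 + 10.8*s + 48.48)/(s^3 + 4.8*s^2 + 16.54*s + 28.132)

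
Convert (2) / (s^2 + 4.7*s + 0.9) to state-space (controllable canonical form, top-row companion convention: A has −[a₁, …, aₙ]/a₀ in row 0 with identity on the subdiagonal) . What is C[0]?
Reachable canonical form: C = numerator coefficients (right-aligned, zero-padded to length n).
num = 2, C = [[0, 2]].
C[0] = 0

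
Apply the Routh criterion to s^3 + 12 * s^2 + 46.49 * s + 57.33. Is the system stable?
Routh array:
s^3: [1, 46.49]; s^2: [12, 57.33]; s^1: [41.7125]; s^0: [57.33]
First column: [1, 12, 41.7125, 57.33]. Sign changes = 0.
Yes, stable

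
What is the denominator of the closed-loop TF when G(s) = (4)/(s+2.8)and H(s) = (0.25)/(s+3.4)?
Characteristic poly = G_den * H_den + G_num * H_num = (s^2 + 6.2*s + 9.52) + (1) = s^2 + 6.2*s + 10.52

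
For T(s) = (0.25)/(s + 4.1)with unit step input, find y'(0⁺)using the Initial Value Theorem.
IVT: y'(0⁺) = lim_{s→∞} s²·Y(s) = lim_{s→∞} s·T(s).
deg(num) = 0, deg(den) = 1, relative degree = 1, so s·T(s) → (leading num)/(leading den) = 0.25/1 = 0.25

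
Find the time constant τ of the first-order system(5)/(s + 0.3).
First-order system: τ = -1/pole. Pole = -0.3. τ = -1/(-0.3) = 3.333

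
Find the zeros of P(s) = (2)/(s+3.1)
Numerator is a nonzero constant (2) → Zeros: none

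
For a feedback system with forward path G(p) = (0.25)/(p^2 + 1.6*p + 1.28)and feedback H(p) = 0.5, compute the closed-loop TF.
Closed-loop T = G/(1+GH).
Numerator: G_num * H_den = 0.25.
Denominator: G_den * H_den + G_num * H_num = (p^2 + 1.6*p + 1.28) + (0.125) = p^2 + 1.6*p + 1.405.
T(p) = (0.25)/(p^2 + 1.6*p + 1.405)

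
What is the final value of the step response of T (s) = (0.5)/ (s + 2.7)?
FVT: lim_{t→∞} y(t) = lim_{s→0} s*Y(s) where Y(s) = T(s)/s.
= lim_{s→0} T(s) = T(0) = num(0)/den(0) = 0.5/2.7 = 0.1852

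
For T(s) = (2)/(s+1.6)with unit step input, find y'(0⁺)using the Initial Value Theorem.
IVT: y'(0⁺) = lim_{s→∞} s²·Y(s) = lim_{s→∞} s·T(s).
deg(num) = 0, deg(den) = 1, relative degree = 1, so s·T(s) → (leading num)/(leading den) = 2/1 = 2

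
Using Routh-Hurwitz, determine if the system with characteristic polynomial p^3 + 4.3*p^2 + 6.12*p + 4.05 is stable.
Routh array:
p^3: [1, 6.12]; p^2: [4.3, 4.05]; p^1: [5.17814]; p^0: [4.05]
First column: [1, 4.3, 5.17814, 4.05]. Sign changes = 0.
Yes, stable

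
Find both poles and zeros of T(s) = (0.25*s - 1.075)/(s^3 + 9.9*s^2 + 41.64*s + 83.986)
Set denominator = 0: s^3 + 9.9*s^2 + 41.64*s + 83.986 = (s + 4.9)(s^2 + 5*s + 17.14) = 0 → Poles: -2.5 + 3.3j, -2.5 - 3.3j, -4.9
Set numerator = 0: 0.25*s - 1.075 = 0 → Zeros: 4.3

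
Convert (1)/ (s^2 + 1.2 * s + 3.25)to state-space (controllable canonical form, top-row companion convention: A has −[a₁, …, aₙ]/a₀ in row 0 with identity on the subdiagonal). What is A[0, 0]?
Reachable canonical form for den = s^2 + 1.2*s + 3.25: top row of A = -[a₁,a₂,...,aₙ]/a₀, ones on the subdiagonal, zeros elsewhere.
A = [[-1.2, -3.25], [1, 0]].
A[0,0] = -1.2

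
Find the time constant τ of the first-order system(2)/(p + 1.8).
First-order system: τ = -1/pole. Pole = -1.8. τ = -1/(-1.8) = 0.5556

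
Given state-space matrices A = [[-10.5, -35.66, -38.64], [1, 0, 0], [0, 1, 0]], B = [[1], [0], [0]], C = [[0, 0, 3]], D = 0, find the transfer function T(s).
T(s) = C(sI - A)⁻¹B + D.
Characteristic polynomial det(sI - A) = s^3 + 10.5*s^2 + 35.66*s + 38.64.
Numerator from C·adj(sI-A)·B + D·det(sI-A) = 3.
T(s) = (3)/(s^3 + 10.5*s^2 + 35.66*s + 38.64)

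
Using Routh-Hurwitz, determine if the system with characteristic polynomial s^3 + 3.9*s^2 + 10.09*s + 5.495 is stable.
Routh array:
s^3: [1, 10.09]; s^2: [3.9, 5.495]; s^1: [8.68103]; s^0: [5.495]
First column: [1, 3.9, 8.68103, 5.495]. Sign changes = 0.
Yes, stable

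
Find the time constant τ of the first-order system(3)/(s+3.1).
First-order system: τ = -1/pole. Pole = -3.1. τ = -1/(-3.1) = 0.3226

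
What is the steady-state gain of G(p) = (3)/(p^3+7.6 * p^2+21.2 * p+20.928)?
DC gain = G(0) = num(0)/den(0) = 3/20.928 = 0.1433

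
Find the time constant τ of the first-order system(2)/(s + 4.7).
First-order system: τ = -1/pole. Pole = -4.7. τ = -1/(-4.7) = 0.2128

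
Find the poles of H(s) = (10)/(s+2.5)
Set denominator = 0: s + 2.5 = 0 → Poles: -2.5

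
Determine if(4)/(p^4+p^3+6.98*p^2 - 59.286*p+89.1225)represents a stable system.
Denominator: p^4 + p^3 + 6.98*p^2 - 59.286*p + 89.1225 = (p^2 - 3.8*p + 4.25)(p^2 + 4.8*p + 20.97). Poles: -2.4 + 3.9j, -2.4 - 3.9j, 1.9 + 0.8j, 1.9 - 0.8j. All Re(p)<0: No (unstable)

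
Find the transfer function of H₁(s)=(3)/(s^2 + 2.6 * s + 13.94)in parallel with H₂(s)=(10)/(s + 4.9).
Parallel: H = H₁ + H₂ = (n₁·d₂ + n₂·d₁)/(d₁·d₂).
n₁·d₂ = 3*s + 14.7. n₂·d₁ = 10*s^2 + 26*s + 139.4. Sum = 10*s^2 + 29*s + 154.1. d₁·d₂ = s^3 + 7.5*s^2 + 26.68*s + 68.306.
H(s) = (10*s^2 + 29*s + 154.1)/(s^3 + 7.5*s^2 + 26.68*s + 68.306)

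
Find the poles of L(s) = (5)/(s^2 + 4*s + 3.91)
Set denominator = 0: s^2 + 4*s + 3.91 = (s + 1.7)(s + 2.3) = 0 → Poles: -1.7, -2.3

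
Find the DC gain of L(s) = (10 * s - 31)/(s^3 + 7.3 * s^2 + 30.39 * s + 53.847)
DC gain = L(0) = num(0)/den(0) = -31/53.847 = -0.5757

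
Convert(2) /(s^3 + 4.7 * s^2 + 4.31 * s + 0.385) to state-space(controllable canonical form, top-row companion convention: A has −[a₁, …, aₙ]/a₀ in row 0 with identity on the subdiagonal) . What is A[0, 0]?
Reachable canonical form for den = s^3 + 4.7*s^2 + 4.31*s + 0.385: top row of A = -[a₁,a₂,...,aₙ]/a₀, ones on the subdiagonal, zeros elsewhere.
A = [[-4.7, -4.31, -0.385], [1, 0, 0], [0, 1, 0]].
A[0,0] = -4.7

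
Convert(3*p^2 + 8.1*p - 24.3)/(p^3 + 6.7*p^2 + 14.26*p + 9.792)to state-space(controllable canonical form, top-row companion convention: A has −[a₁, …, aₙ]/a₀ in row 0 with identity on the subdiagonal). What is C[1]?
Reachable canonical form: C = numerator coefficients (right-aligned, zero-padded to length n).
num = 3*p^2 + 8.1*p - 24.3, C = [[3, 8.1, -24.3]].
C[1] = 8.1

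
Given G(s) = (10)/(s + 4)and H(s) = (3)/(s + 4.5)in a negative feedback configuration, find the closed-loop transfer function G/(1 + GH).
Closed-loop T = G/(1+GH).
Numerator: G_num * H_den = 10*s + 45.
Denominator: G_den * H_den + G_num * H_num = (s^2 + 8.5*s + 18) + (30) = s^2 + 8.5*s + 48.
T(s) = (10*s + 45)/(s^2 + 8.5*s + 48)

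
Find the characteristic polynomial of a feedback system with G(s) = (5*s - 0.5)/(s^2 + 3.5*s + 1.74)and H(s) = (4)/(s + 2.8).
Characteristic poly = G_den * H_den + G_num * H_num = (s^3 + 6.3*s^2 + 11.54*s + 4.872) + (20*s - 2) = s^3 + 6.3*s^2 + 31.54*s + 2.872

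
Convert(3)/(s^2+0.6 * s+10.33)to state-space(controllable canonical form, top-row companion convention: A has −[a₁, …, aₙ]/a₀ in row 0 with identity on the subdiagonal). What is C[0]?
Reachable canonical form: C = numerator coefficients (right-aligned, zero-padded to length n).
num = 3, C = [[0, 3]].
C[0] = 0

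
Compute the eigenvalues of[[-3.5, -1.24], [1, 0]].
Eigenvalues solve det(λI - A) = 0.
Characteristic polynomial: λ^2 + 3.5*λ + 1.24 = 0.
Factor: (λ + 0.4)(λ + 3.1) = 0.
Roots: -0.4, -3.1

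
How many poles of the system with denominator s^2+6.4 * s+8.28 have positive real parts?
s^2 + 6.4*s + 8.28 = (s + 4.6)(s + 1.8). Poles: -1.8, -4.6. RHP poles (Re>0): 0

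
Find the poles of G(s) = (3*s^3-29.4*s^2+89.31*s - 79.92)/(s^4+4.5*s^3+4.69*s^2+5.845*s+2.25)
Set denominator = 0: s^4 + 4.5*s^3 + 4.69*s^2 + 5.845*s + 2.25 = (s + 0.5)(s + 3.6)(s^2 + 0.4*s + 1.25) = 0 → Poles: -0.2 + 1.1j, -0.2 - 1.1j, -0.5, -3.6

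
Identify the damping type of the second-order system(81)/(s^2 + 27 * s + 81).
Standard form: ωn²/(s²+2ζωn·s+ωn²) gives ωn=9, ζ=1.5.
Overdamped (ζ = 1.5 > 1)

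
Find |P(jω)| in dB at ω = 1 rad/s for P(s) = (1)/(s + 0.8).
Substitute s = j*1: P(j1) = 0.487805 - 0.609756j.
|P(j1)| = sqrt(Re² + Im²) = 0.7809.
20*log₁₀(0.7809) = -2.15 dB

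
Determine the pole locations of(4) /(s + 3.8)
Set denominator = 0: s + 3.8 = 0 → Poles: -3.8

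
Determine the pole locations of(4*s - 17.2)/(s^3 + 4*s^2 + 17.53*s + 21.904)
Set denominator = 0: s^3 + 4*s^2 + 17.53*s + 21.904 = (s + 1.6)(s^2 + 2.4*s + 13.69) = 0 → Poles: -1.2 + 3.5j, -1.2 - 3.5j, -1.6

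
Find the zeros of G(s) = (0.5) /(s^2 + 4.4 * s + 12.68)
Numerator is a nonzero constant (0.5) → Zeros: none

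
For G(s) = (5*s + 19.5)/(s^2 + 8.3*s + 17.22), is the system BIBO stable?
Denominator: s^2 + 8.3*s + 17.22 = (s + 4.1)(s + 4.2). Poles: -4.1, -4.2. All Re(p)<0: Yes (stable)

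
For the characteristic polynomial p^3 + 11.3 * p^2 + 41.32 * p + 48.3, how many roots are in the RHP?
p^3 + 11.3*p^2 + 41.32*p + 48.3 = (p + 4.6)(p + 4.2)(p + 2.5). Poles: -2.5, -4.2, -4.6. RHP poles (Re>0): 0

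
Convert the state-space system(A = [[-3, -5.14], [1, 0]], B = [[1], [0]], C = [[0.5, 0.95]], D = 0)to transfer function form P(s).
P(s) = C(sI - A)⁻¹B + D.
Characteristic polynomial det(sI - A) = s^2 + 3*s + 5.14.
Numerator from C·adj(sI-A)·B + D·det(sI-A) = 0.5*s + 0.95.
P(s) = (0.5*s + 0.95)/(s^2 + 3*s + 5.14)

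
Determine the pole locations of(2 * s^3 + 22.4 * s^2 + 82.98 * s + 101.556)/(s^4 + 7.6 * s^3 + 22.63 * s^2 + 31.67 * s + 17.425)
Set denominator = 0: s^4 + 7.6*s^3 + 22.63*s^2 + 31.67*s + 17.425 = (s + 1.7)(s + 2.5)(s^2 + 3.4*s + 4.1) = 0 → Poles: -1.7, -1.7 + 1.1j, -1.7 - 1.1j, -2.5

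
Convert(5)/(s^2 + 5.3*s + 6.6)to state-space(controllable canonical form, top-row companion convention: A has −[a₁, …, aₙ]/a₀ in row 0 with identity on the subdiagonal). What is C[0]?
Reachable canonical form: C = numerator coefficients (right-aligned, zero-padded to length n).
num = 5, C = [[0, 5]].
C[0] = 0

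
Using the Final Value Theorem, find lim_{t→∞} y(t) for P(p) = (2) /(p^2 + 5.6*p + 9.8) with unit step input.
FVT: lim_{t→∞} y(t) = lim_{p→0} p*Y(p) where Y(p) = P(p)/p.
= lim_{p→0} P(p) = P(0) = num(0)/den(0) = 2/9.8 = 0.2041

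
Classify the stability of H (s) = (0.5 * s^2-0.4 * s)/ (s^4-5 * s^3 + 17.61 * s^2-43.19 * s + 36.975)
Denominator: s^4 - 5*s^3 + 17.61*s^2 - 43.19*s + 36.975 = (s - 2.5)(s - 1.5)(s^2 - s + 9.86). Poles: 0.5 + 3.1j, 0.5 - 3.1j, 1.5, 2.5. Unstable (4 pole(s) in RHP)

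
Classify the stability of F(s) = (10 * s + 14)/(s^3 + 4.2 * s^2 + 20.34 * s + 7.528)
Denominator: s^3 + 4.2*s^2 + 20.34*s + 7.528 = (s + 0.4)(s^2 + 3.8*s + 18.82). Poles: -0.4, -1.9 + 3.9j, -1.9 - 3.9j. Stable (all poles in LHP)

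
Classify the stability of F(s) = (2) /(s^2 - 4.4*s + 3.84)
Denominator: s^2 - 4.4*s + 3.84 = (s - 1.2)(s - 3.2). Poles: 1.2, 3.2. Unstable (2 pole(s) in RHP)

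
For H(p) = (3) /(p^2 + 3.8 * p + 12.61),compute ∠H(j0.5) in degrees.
Substitute p = j*0.5: H(j0.5) = 0.237115 - 0.0364498j.
∠H(j0.5) = atan2(Im, Re) = atan2(-0.0364498, 0.237115) = -8.74°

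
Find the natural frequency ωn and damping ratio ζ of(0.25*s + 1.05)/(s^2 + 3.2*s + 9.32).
Underdamped: complex pole -1.6 + 2.6j. ωn = |pole| = 3.053, ζ = -Re(pole)/ωn = 0.5241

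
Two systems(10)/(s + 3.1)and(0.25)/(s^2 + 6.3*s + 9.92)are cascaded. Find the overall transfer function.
Series: H = H₁ · H₂ = (n₁·n₂)/(d₁·d₂).
Num: n₁·n₂ = 2.5. Den: d₁·d₂ = s^3 + 9.4*s^2 + 29.45*s + 30.752.
H(s) = (2.5)/(s^3 + 9.4*s^2 + 29.45*s + 30.752)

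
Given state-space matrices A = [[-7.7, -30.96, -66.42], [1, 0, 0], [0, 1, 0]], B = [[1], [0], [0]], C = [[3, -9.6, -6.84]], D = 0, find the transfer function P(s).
P(s) = C(sI - A)⁻¹B + D.
Characteristic polynomial det(sI - A) = s^3 + 7.7*s^2 + 30.96*s + 66.42.
Numerator from C·adj(sI-A)·B + D·det(sI-A) = 3*s^2 - 9.6*s - 6.84.
P(s) = (3*s^2 - 9.6*s - 6.84)/(s^3 + 7.7*s^2 + 30.96*s + 66.42)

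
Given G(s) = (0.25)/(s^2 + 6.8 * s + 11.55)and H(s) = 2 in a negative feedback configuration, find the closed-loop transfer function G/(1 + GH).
Closed-loop T = G/(1+GH).
Numerator: G_num * H_den = 0.25.
Denominator: G_den * H_den + G_num * H_num = (s^2 + 6.8*s + 11.55) + (0.5) = s^2 + 6.8*s + 12.05.
T(s) = (0.25)/(s^2 + 6.8*s + 12.05)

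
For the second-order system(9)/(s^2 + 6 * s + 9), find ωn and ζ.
Standard form: ωn²/(s²+2ζωn·s+ωn²).
const=9=ωn² → ωn=3, s coeff=6=2ζωn → ζ=1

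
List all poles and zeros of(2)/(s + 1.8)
Set denominator = 0: s + 1.8 = 0 → Poles: -1.8
Numerator is a nonzero constant (2) → Zeros: none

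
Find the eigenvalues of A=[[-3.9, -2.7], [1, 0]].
Eigenvalues solve det(λI - A) = 0.
Characteristic polynomial: λ^2 + 3.9*λ + 2.7 = 0.
Factor: (λ + 0.9)(λ + 3) = 0.
Roots: -0.9, -3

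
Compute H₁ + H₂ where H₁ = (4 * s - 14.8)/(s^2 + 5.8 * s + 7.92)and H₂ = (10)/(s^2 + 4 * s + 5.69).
Parallel: H = H₁ + H₂ = (n₁·d₂ + n₂·d₁)/(d₁·d₂).
n₁·d₂ = 4*s^3 + 1.2*s^2 - 36.44*s - 84.212. n₂·d₁ = 10*s^2 + 58*s + 79.2. Sum = 4*s^3 + 11.2*s^2 + 21.56*s - 5.012. d₁·d₂ = s^4 + 9.8*s^3 + 36.81*s^2 + 64.682*s + 45.0648.
H(s) = (4*s^3 + 11.2*s^2 + 21.56*s - 5.012)/(s^4 + 9.8*s^3 + 36.81*s^2 + 64.682*s + 45.0648)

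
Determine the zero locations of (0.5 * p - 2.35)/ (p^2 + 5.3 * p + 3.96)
Set numerator = 0: 0.5*p - 2.35 = 0 → Zeros: 4.7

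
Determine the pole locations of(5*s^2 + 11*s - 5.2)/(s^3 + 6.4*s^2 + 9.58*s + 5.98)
Set denominator = 0: s^3 + 6.4*s^2 + 9.58*s + 5.98 = (s + 4.6)(s^2 + 1.8*s + 1.3) = 0 → Poles: -0.9 + 0.7j, -0.9 - 0.7j, -4.6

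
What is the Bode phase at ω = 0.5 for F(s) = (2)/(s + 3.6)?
Substitute s = j*0.5: F(j0.5) = 0.545042 - 0.0757002j.
∠F(j0.5) = atan2(Im, Re) = atan2(-0.0757002, 0.545042) = -7.91°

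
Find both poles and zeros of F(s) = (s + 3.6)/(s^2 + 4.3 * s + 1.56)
Set denominator = 0: s^2 + 4.3*s + 1.56 = (s + 3.9)(s + 0.4) = 0 → Poles: -0.4, -3.9
Set numerator = 0: s + 3.6 = 0 → Zeros: -3.6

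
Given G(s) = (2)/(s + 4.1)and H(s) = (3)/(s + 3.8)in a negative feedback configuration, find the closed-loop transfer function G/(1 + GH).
Closed-loop T = G/(1+GH).
Numerator: G_num * H_den = 2*s + 7.6.
Denominator: G_den * H_den + G_num * H_num = (s^2 + 7.9*s + 15.58) + (6) = s^2 + 7.9*s + 21.58.
T(s) = (2*s + 7.6)/(s^2 + 7.9*s + 21.58)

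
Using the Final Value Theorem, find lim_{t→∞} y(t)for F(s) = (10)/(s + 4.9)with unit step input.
FVT: lim_{t→∞} y(t) = lim_{s→0} s*Y(s) where Y(s) = F(s)/s.
= lim_{s→0} F(s) = F(0) = num(0)/den(0) = 10/4.9 = 2.041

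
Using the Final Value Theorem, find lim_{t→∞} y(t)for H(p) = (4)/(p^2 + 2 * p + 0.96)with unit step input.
FVT: lim_{t→∞} y(t) = lim_{p→0} p*Y(p) where Y(p) = H(p)/p.
= lim_{p→0} H(p) = H(0) = num(0)/den(0) = 4/0.96 = 4.167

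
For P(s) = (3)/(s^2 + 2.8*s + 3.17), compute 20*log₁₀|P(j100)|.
Substitute s = j*100: P(j100) = -0.00029986 - 8.39874e-06j.
|P(j100)| = sqrt(Re² + Im²) = 0.0003.
20*log₁₀(0.0003) = -70.46 dB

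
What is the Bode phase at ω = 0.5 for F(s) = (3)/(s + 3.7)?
Substitute s = j*0.5: F(j0.5) = 0.79627 - 0.107604j.
∠F(j0.5) = atan2(Im, Re) = atan2(-0.107604, 0.79627) = -7.70°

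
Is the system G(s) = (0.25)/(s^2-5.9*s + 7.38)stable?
Denominator: s^2 - 5.9*s + 7.38 = (s - 1.8)(s - 4.1). Poles: 1.8, 4.1. All Re(p)<0: No (unstable)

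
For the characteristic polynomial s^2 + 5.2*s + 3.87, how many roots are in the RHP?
s^2 + 5.2*s + 3.87 = (s + 0.9)(s + 4.3). Poles: -0.9, -4.3. RHP poles (Re>0): 0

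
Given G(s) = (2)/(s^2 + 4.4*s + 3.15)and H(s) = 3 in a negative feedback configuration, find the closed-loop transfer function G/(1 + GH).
Closed-loop T = G/(1+GH).
Numerator: G_num * H_den = 2.
Denominator: G_den * H_den + G_num * H_num = (s^2 + 4.4*s + 3.15) + (6) = s^2 + 4.4*s + 9.15.
T(s) = (2)/(s^2 + 4.4*s + 9.15)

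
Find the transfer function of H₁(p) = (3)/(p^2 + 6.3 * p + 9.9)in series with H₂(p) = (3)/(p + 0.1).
Series: H = H₁ · H₂ = (n₁·n₂)/(d₁·d₂).
Num: n₁·n₂ = 9. Den: d₁·d₂ = p^3 + 6.4*p^2 + 10.53*p + 0.99.
H(p) = (9)/(p^3 + 6.4*p^2 + 10.53*p + 0.99)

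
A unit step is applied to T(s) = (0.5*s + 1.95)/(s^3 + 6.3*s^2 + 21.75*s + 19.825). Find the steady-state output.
FVT: lim_{t→∞} y(t) = lim_{s→0} s*Y(s) where Y(s) = T(s)/s.
= lim_{s→0} T(s) = T(0) = num(0)/den(0) = 1.95/19.825 = 0.09836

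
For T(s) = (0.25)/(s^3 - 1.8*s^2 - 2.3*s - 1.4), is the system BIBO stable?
Denominator: s^3 - 1.8*s^2 - 2.3*s - 1.4 = (s - 2.8)(s^2 + s + 0.5). Poles: -0.5 + 0.5j, -0.5 - 0.5j, 2.8. All Re(p)<0: No (unstable)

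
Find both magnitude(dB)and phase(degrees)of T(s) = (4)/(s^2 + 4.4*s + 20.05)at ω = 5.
Substitute s = j*5: T(j5) = -0.0389379 - 0.173057j.
|T| = 20*log₁₀(sqrt(Re²+Im²)) = -15.02 dB.
∠T = atan2(Im, Re) = -102.68°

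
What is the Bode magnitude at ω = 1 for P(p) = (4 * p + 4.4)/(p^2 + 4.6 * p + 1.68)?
Substitute p = j*1: P(j1) = 0.989344 - 0.810271j.
|P(j1)| = sqrt(Re² + Im²) = 1.279.
20*log₁₀(1.279) = 2.14 dB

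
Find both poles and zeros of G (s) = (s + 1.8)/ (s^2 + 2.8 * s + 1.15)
Set denominator = 0: s^2 + 2.8*s + 1.15 = (s + 0.5)(s + 2.3) = 0 → Poles: -0.5, -2.3
Set numerator = 0: s + 1.8 = 0 → Zeros: -1.8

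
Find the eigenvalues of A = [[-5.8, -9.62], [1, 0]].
Eigenvalues solve det(λI - A) = 0.
Characteristic polynomial: λ^2 + 5.8*λ + 9.62 = 0.
Roots: -2.9 + 1.1j, -2.9 - 1.1j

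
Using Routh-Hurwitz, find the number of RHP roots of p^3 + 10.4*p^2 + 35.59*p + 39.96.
Routh array:
p^3: [1, 35.59]; p^2: [10.4, 39.96]; p^1: [31.7477]; p^0: [39.96]
First column: [1, 10.4, 31.7477, 39.96]. Sign changes = RHP roots = 0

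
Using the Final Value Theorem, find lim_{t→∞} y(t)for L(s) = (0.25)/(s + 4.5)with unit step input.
FVT: lim_{t→∞} y(t) = lim_{s→0} s*Y(s) where Y(s) = L(s)/s.
= lim_{s→0} L(s) = L(0) = num(0)/den(0) = 0.25/4.5 = 0.05556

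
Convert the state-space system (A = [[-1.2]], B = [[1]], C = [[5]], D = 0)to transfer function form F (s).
F(s) = C(sI - A)⁻¹B + D.
Characteristic polynomial det(sI - A) = s + 1.2.
Numerator from C·adj(sI-A)·B + D·det(sI-A) = 5.
F(s) = (5)/(s + 1.2)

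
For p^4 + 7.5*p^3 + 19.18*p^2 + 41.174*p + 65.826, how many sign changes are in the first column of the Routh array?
Routh array:
p^4: [1, 19.18, 65.826]; p^3: [7.5, 41.174]; p^2: [13.6901, 65.826]; p^1: [5.1119]; p^0: [65.826]
First column: [1, 7.5, 13.6901, 5.1119, 65.826]. Sign changes = 0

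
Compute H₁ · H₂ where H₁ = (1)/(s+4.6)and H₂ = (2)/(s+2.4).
Series: H = H₁ · H₂ = (n₁·n₂)/(d₁·d₂).
Num: n₁·n₂ = 2. Den: d₁·d₂ = s^2 + 7*s + 11.04.
H(s) = (2)/(s^2 + 7*s + 11.04)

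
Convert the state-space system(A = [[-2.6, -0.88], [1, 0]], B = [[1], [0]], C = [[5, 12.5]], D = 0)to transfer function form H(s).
H(s) = C(sI - A)⁻¹B + D.
Characteristic polynomial det(sI - A) = s^2 + 2.6*s + 0.88.
Numerator from C·adj(sI-A)·B + D·det(sI-A) = 5*s + 12.5.
H(s) = (5*s + 12.5)/(s^2 + 2.6*s + 0.88)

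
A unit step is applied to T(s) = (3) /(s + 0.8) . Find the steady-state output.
FVT: lim_{t→∞} y(t) = lim_{s→0} s*Y(s) where Y(s) = T(s)/s.
= lim_{s→0} T(s) = T(0) = num(0)/den(0) = 3/0.8 = 3.75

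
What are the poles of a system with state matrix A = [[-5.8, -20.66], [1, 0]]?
Eigenvalues solve det(λI - A) = 0.
Characteristic polynomial: λ^2 + 5.8*λ + 20.66 = 0.
Roots: -2.9 + 3.5j, -2.9 - 3.5j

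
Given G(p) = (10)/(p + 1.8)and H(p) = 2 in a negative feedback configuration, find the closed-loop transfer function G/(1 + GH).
Closed-loop T = G/(1+GH).
Numerator: G_num * H_den = 10.
Denominator: G_den * H_den + G_num * H_num = (p + 1.8) + (20) = p + 21.8.
T(p) = (10)/(p + 21.8)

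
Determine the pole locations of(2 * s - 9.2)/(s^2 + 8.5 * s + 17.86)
Set denominator = 0: s^2 + 8.5*s + 17.86 = (s + 3.8)(s + 4.7) = 0 → Poles: -3.8, -4.7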